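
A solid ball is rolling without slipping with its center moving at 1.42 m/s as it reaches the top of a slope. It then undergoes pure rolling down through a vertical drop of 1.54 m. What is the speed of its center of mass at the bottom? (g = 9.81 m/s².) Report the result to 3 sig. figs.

v ≈ 4.86 m/s

For this body I = (2/5)MR², i.e. k = I/(MR²) = 0.4.
Since it rolls without slipping, ω = v/R and KE = ½Mv² + ½Iω² = ½(1+k)Mv² = (7/10)Mv².
Conserving energy between top and bottom: (7/10)Mv² = (7/10)Mv₀² + Mgh, hence v² = v₀² + 2gh/(1+k).
v = √(1.42² + 2×9.81×1.54/1.4) = √23.6 ≈ 4.86 m/s.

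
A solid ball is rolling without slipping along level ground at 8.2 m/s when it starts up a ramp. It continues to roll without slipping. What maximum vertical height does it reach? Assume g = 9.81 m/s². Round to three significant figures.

h ≈ 4.80 m

The moment of inertia is (2/5)MR², giving k ≡ I/(MR²) = 0.4.
Since it rolls without slipping, ω = v/R and KE = ½Mv² + ½Iω² = ½(1+k)Mv² = (7/10)Mv².
At the top the kinetic energy is zero, so (7/10)Mv₀² = Mgh.
Thus h = (1+k)v₀²/(2g) = 1.4 × 8.2² / (2 × 9.81) ≈ 4.80 m.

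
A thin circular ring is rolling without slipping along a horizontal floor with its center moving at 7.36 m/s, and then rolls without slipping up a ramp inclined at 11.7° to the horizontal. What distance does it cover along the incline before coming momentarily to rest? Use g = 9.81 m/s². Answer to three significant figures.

d ≈ 27.2 m

With I = MR², the ratio k = I/(MR²) is 1.
Since it rolls without slipping, ω = v/R and KE = ½Mv² + ½Iω² = ½(1+k)Mv² = Mv².
Setting this equal to Mgh gives the vertical rise h = (1+k)v₀²/(2g) = 2×7.36²/(2×9.81) = 5.522 m.
Along the incline, d = h/sinθ = 5.522/sin11.7° ≈ 27.2 m.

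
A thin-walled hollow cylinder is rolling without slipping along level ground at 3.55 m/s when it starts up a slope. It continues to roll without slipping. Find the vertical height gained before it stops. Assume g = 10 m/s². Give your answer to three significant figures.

h ≈ 1.26 m

With I = MR², the ratio k = I/(MR²) is 1.
Pure rolling means v = ωR; then KE = ½Mv² + ½I(v/R)² = ½(1+k)Mv² = Mv².
All of this converts to potential energy at the highest point: Mv₀² = Mgh.
Thus h = (1+k)v₀²/(2g) = 2 × 3.55² / (2 × 10) ≈ 1.26 m.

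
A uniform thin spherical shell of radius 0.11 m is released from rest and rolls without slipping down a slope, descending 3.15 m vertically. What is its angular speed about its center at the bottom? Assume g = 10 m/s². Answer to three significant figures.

ω ≈ 55.9 rad/s

With I = (2/3)MR², the ratio k = I/(MR²) is 2/3.
Since it rolls without slipping, ω = v/R and KE = ½Mv² + ½Iω² = ½(1+k)Mv² = (5/6)Mv².
Energy conservation Mgh = ½(1+k)Mv² gives v = √(2gh/(1+k)) = √(2 × 10 × 3.15 / 1.667) = 6.148 m/s.
The angular speed follows from ω = v/R = 6.148/0.11 ≈ 55.9 rad/s.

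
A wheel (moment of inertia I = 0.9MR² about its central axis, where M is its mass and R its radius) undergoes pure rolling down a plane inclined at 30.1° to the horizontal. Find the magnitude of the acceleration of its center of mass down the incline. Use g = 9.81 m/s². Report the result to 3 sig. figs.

a ≈ 2.59 m/s²

With I = 0.9MR², the ratio k = I/(MR²) is 0.9.
Along the incline Mg sinθ − f = Ma, and torque about the center fR = Iα = kMR²(a/R) gives f = kMa.
Eliminating f: Mg sinθ = (1+k)Ma, so a = g sinθ/(1+k) = 9.81 × sin30.1° / 1.9 ≈ 2.59 m/s².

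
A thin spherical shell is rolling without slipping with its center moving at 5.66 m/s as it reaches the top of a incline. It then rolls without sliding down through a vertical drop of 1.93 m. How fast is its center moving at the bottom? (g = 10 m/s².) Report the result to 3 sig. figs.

The moment of inertia is (2/3)MR², giving k ≡ I/(MR²) = 2/3.
Since it rolls without slipping, ω = v/R and KE = ½Mv² + ½Iω² = ½(1+k)Mv² = (5/6)Mv².
Energy conservation: (5/6)Mv₀² + Mgh = (5/6)Mv², so v² = v₀² + 2gh/(1+k).
v = √(5.66² + 2×10×1.93/1.667) = √55.2 ≈ 7.43 m/s.

v ≈ 7.43 m/s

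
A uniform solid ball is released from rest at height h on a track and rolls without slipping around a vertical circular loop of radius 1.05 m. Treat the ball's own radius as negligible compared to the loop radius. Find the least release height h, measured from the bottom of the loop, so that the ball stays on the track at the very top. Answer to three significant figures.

The moment of inertia is (2/5)MR², giving k ≡ I/(MR²) = 0.4.
At the top of the loop, the minimum-contact condition is Mg = Mv_top²/r, so v_top² = gr.
With ω = v/R, the kinetic energy at speed v is ½(1+k)Mv² = (7/10)Mv².
Energy conservation from release (height h) to the top (height 2r): Mgh = Mg(2r) + (7/10)M·gr.
Thus h_min = 2r + (1+k)r/2 = r(2 + 1.4/2) = 1.05 × 2.7 ≈ 2.84 m.

h_min ≈ 2.84 m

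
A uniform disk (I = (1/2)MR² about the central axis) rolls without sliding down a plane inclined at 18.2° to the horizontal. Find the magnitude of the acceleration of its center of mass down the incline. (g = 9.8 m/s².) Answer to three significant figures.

a ≈ 2.04 m/s²

The moment of inertia is (1/2)MR², giving k ≡ I/(MR²) = 0.5.
Translational: Mg sinθ − f = Ma. Rotational about the CM: fR = Iα = kMRa, so f = kMa.
Eliminating f: Mg sinθ = (1+k)Ma, so a = g sinθ/(1+k) = 9.8 × sin18.2° / 1.5 ≈ 2.04 m/s².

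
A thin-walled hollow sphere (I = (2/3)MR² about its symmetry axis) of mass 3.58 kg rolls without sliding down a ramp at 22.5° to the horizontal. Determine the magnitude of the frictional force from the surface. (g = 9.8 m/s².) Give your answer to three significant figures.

f ≈ 5.37 N

For this body I = (2/3)MR², i.e. k = I/(MR²) = 2/3.
Newton's second law down the slope: Mg sinθ − f = Ma. The torque equation fR = Iα (with α = a/R) gives f = kMa.
Combining, a = g sinθ/(1+k) and f = kMa = kMg sinθ/(1+k).
f = (2/3) × 3.58 × 9.8 × sin22.5° / 1.667 ≈ 5.37 N.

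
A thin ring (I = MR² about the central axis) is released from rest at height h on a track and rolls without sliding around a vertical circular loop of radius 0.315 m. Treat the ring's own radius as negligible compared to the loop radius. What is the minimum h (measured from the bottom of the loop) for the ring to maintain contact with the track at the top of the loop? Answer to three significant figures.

With I = MR², the ratio k = I/(MR²) is 1.
At the top, contact is just lost when gravity alone supplies the centripetal force: Mg = Mv_top²/r, i.e. v_top² = gr.
With ω = v/R, the kinetic energy at speed v is ½(1+k)Mv² = Mv².
Energy conservation from release (height h) to the top (height 2r): Mgh = Mg(2r) + M·gr.
Thus h_min = 2r + (1+k)r/2 = r(2 + 2/2) = 0.315 × 3 ≈ 0.945 m.

h_min ≈ 0.945 m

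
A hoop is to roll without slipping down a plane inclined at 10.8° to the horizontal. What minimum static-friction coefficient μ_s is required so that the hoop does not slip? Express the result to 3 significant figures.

The moment of inertia is MR², giving k ≡ I/(MR²) = 1.
Newton's second law down the slope: Mg sinθ − f = Ma. The torque equation fR = Iα (with α = a/R) gives f = kMa.
These give a = g sinθ/(1+k) and the required friction f = kMg sinθ/(1+k).
The normal force is N = Mg cosθ, so μ_min = f/N = k tanθ/(1+k).
μ_min = 1 × tan10.8° / 2 ≈ 0.0954.

μ_min ≈ 0.0954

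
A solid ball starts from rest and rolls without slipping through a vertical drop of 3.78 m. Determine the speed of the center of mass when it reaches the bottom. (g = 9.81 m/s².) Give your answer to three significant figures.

For this body I = (2/5)MR², i.e. k = I/(MR²) = 0.4.
Since it rolls without slipping, ω = v/R and KE = ½Mv² + ½Iω² = ½(1+k)Mv² = (7/10)Mv².
Energy conservation: Mgh = (7/10)Mv², so v = √(2gh/(1+k)) = √(2 × 9.81 × 3.78 / 1.4) ≈ 7.28 m/s.

v ≈ 7.28 m/s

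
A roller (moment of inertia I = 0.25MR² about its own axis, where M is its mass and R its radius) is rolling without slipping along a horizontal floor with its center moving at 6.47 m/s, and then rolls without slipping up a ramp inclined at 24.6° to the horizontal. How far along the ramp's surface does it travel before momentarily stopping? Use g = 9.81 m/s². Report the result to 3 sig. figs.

For this body I = 0.25MR², i.e. k = I/(MR²) = 0.25.
Rolling without slipping gives ω = v/R, so the total kinetic energy is ½Mv² + ½Iω² = ½(1+k)Mv² = (5/8)Mv².
Setting this equal to Mgh gives the vertical rise h = (1+k)v₀²/(2g) = 1.25×6.47²/(2×9.81) = 2.667 m.
Along the incline, d = h/sinθ = 2.667/sin24.6° ≈ 6.41 m.

d ≈ 6.41 m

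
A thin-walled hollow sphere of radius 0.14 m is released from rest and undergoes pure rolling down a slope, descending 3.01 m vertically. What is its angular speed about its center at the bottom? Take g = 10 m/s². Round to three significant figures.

ω ≈ 42.9 rad/s

For this body I = (2/3)MR², i.e. k = I/(MR²) = 2/3.
Pure rolling means v = ωR; then KE = ½Mv² + ½I(v/R)² = ½(1+k)Mv² = (5/6)Mv².
Energy conservation Mgh = ½(1+k)Mv² gives v = √(2gh/(1+k)) = √(2 × 10 × 3.01 / 1.667) = 6.01 m/s.
The angular speed follows from ω = v/R = 6.01/0.14 ≈ 42.9 rad/s.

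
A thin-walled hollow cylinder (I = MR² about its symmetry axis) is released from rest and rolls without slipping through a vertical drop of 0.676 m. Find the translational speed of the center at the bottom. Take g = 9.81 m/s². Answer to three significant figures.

Here I = MR², so the shape factor k = I/(MR²) = 1.
Rolling without slipping gives ω = v/R, so the total kinetic energy is ½Mv² + ½Iω² = ½(1+k)Mv² = Mv².
Energy conservation: Mgh = Mv², so v = √(2gh/(1+k)) = √(2 × 9.81 × 0.676 / 2) ≈ 2.58 m/s.

v ≈ 2.58 m/s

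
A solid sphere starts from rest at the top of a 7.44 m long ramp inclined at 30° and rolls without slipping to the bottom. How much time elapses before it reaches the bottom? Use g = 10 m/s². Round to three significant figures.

t ≈ 2.04 s

Here I = (2/5)MR², so the shape factor k = I/(MR²) = 0.4.
Translational: Mg sinθ − f = Ma. Rotational about the CM: fR = Iα = kMRa, so f = kMa.
Hence a = g sinθ/(1+k) = 10×sin30°/1.4 = 3.571 m/s².
With constant a from rest, t = √(2L/a) = √(2·7.44/3.571) ≈ 2.04 s.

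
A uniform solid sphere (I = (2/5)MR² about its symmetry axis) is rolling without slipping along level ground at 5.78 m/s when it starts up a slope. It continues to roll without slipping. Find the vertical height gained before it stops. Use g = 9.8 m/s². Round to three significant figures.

h ≈ 2.39 m

With I = (2/5)MR², the ratio k = I/(MR²) is 0.4.
Since it rolls without slipping, ω = v/R and KE = ½Mv² + ½Iω² = ½(1+k)Mv² = (7/10)Mv².
All of this converts to potential energy at the highest point: (7/10)Mv₀² = Mgh.
Thus h = (1+k)v₀²/(2g) = 1.4 × 5.78² / (2 × 9.8) ≈ 2.39 m.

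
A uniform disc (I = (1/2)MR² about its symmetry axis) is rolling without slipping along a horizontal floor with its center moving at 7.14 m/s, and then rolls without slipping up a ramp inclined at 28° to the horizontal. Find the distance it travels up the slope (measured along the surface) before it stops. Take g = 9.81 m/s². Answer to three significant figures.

Here I = (1/2)MR², so the shape factor k = I/(MR²) = 0.5.
Pure rolling means v = ωR; then KE = ½Mv² + ½I(v/R)² = ½(1+k)Mv² = (3/4)Mv².
Setting this equal to Mgh gives the vertical rise h = (1+k)v₀²/(2g) = 1.5×7.14²/(2×9.81) = 3.898 m.
Along the incline, d = h/sinθ = 3.898/sin28° ≈ 8.30 m.

d ≈ 8.30 m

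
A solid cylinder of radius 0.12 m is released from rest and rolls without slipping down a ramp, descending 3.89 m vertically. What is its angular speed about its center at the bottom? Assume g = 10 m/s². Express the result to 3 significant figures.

For this body I = (1/2)MR², i.e. k = I/(MR²) = 0.5.
Since it rolls without slipping, ω = v/R and KE = ½Mv² + ½Iω² = ½(1+k)Mv² = (3/4)Mv².
Energy conservation Mgh = ½(1+k)Mv² gives v = √(2gh/(1+k)) = √(2 × 10 × 3.89 / 1.5) = 7.202 m/s.
Then ω = v/R = 7.202 / 0.12 ≈ 60.0 rad/s.

ω ≈ 60.0 rad/s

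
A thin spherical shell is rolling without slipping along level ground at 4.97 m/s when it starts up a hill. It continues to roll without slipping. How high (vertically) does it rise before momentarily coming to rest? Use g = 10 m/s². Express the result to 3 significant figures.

The moment of inertia is (2/3)MR², giving k ≡ I/(MR²) = 2/3.
The rolling condition ω = v/R makes the rotational term ½I(v/R)² = ½kMv², so KE_total = ½(1+k)Mv² = (5/6)Mv².
All of this converts to potential energy at the highest point: (5/6)Mv₀² = Mgh.
Thus h = (1+k)v₀²/(2g) = 1.667 × 4.97² / (2 × 10) ≈ 2.06 m.

h ≈ 2.06 m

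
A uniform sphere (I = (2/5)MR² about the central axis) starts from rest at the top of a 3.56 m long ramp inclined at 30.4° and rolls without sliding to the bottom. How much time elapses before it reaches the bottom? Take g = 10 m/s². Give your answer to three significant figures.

t ≈ 1.40 s

Here I = (2/5)MR², so the shape factor k = I/(MR²) = 0.4.
Along the incline Mg sinθ − f = Ma, and torque about the center fR = Iα = kMR²(a/R) gives f = kMa.
Hence a = g sinθ/(1+k) = 10×sin30.4°/1.4 = 3.615 m/s².
Starting from rest, L = ½at², so t = √(2L/a) = √(2×3.56/3.615) ≈ 1.40 s.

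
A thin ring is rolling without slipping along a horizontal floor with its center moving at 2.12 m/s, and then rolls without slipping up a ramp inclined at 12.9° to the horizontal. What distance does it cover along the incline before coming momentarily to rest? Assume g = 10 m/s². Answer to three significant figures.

d ≈ 2.01 m

The moment of inertia is MR², giving k ≡ I/(MR²) = 1.
Rolling without slipping gives ω = v/R, so the total kinetic energy is ½Mv² + ½Iω² = ½(1+k)Mv² = Mv².
Setting this equal to Mgh gives the vertical rise h = (1+k)v₀²/(2g) = 2×2.12²/(2×10) = 0.4494 m.
Along the incline, d = h/sinθ = 0.4494/sin12.9° ≈ 2.01 m.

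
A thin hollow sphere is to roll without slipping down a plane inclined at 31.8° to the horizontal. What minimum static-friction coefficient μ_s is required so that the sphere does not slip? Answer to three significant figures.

μ_min ≈ 0.248

Here I = (2/3)MR², so the shape factor k = I/(MR²) = 2/3.
Newton's second law down the slope: Mg sinθ − f = Ma. The torque equation fR = Iα (with α = a/R) gives f = kMa.
These give a = g sinθ/(1+k) and the required friction f = kMg sinθ/(1+k).
The normal force is N = Mg cosθ, so μ_min = f/N = k tanθ/(1+k).
μ_min = (2/3) × tan31.8° / 1.667 ≈ 0.248.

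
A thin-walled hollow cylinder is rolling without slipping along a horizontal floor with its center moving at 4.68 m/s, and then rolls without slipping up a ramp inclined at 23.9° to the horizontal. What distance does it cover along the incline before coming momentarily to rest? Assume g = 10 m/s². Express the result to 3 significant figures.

The moment of inertia is MR², giving k ≡ I/(MR²) = 1.
Since it rolls without slipping, ω = v/R and KE = ½Mv² + ½Iω² = ½(1+k)Mv² = Mv².
Setting this equal to Mgh gives the vertical rise h = (1+k)v₀²/(2g) = 2×4.68²/(2×10) = 2.19 m.
Along the incline, d = h/sinθ = 2.19/sin23.9° ≈ 5.41 m.

d ≈ 5.41 m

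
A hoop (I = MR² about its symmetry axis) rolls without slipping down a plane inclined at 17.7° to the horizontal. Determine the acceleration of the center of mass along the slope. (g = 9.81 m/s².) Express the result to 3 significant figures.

Here I = MR², so the shape factor k = I/(MR²) = 1.
Along the incline Mg sinθ − f = Ma, and torque about the center fR = Iα = kMR²(a/R) gives f = kMa.
Eliminating f: Mg sinθ = (1+k)Ma, so a = g sinθ/(1+k) = 9.81 × sin17.7° / 2 ≈ 1.49 m/s².

a ≈ 1.49 m/s²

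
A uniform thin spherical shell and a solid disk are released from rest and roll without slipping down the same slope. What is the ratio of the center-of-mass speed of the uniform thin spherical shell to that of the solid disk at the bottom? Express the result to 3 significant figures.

v_ratio ≈ 0.949

Each satisfies Mgh = ½(1+k)Mv² with k = I/(MR²), so v ∝ 1/√(1+k).
For the uniform thin spherical shell k = 2/3; for the solid disk k = 0.5.
v₁/v₂ = √((1+k₂)/(1+k₁)) = √(1.5/1.667) ≈ 0.949.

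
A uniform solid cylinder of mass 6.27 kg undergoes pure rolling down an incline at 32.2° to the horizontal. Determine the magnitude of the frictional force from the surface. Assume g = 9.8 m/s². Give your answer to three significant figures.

The moment of inertia is (1/2)MR², giving k ≡ I/(MR²) = 0.5.
Newton's second law down the slope: Mg sinθ − f = Ma. The torque equation fR = Iα (with α = a/R) gives f = kMa.
Combining, a = g sinθ/(1+k) and f = kMa = kMg sinθ/(1+k).
f = 0.5 × 6.27 × 9.8 × sin32.2° / 1.5 ≈ 10.9 N.

f ≈ 10.9 N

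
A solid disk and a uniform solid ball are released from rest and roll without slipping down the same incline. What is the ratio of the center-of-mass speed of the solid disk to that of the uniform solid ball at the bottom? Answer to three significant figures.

v_ratio ≈ 0.966

Each satisfies Mgh = ½(1+k)Mv² with k = I/(MR²), so v ∝ 1/√(1+k).
For the solid disk k = 0.5; for the uniform solid ball k = 0.4.
v₁/v₂ = √((1+k₂)/(1+k₁)) = √(1.4/1.5) ≈ 0.966.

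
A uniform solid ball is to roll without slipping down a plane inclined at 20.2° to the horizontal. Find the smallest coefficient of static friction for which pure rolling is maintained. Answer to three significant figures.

μ_min ≈ 0.105

The moment of inertia is (2/5)MR², giving k ≡ I/(MR²) = 0.4.
Newton's second law down the slope: Mg sinθ − f = Ma. The torque equation fR = Iα (with α = a/R) gives f = kMa.
These give a = g sinθ/(1+k) and the required friction f = kMg sinθ/(1+k).
The normal force is N = Mg cosθ, so μ_min = f/N = k tanθ/(1+k).
μ_min = 0.4 × tan20.2° / 1.4 ≈ 0.105.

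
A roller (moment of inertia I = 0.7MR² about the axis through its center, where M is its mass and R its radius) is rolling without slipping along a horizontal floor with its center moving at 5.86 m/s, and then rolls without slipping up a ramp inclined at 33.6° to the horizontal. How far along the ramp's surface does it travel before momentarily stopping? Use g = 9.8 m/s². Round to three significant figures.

For this body I = 0.7MR², i.e. k = I/(MR²) = 0.7.
Pure rolling means v = ωR; then KE = ½Mv² + ½I(v/R)² = ½(1+k)Mv² = (17/20)Mv².
Setting this equal to Mgh gives the vertical rise h = (1+k)v₀²/(2g) = 1.7×5.86²/(2×9.8) = 2.978 m.
Along the incline, d = h/sinθ = 2.978/sin33.6° ≈ 5.38 m.

d ≈ 5.38 m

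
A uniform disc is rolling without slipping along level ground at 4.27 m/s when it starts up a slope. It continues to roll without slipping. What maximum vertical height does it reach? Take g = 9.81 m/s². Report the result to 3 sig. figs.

For this body I = (1/2)MR², i.e. k = I/(MR²) = 0.5.
The rolling condition ω = v/R makes the rotational term ½I(v/R)² = ½kMv², so KE_total = ½(1+k)Mv² = (3/4)Mv².
At the top the kinetic energy is zero, so (3/4)Mv₀² = Mgh.
Thus h = (1+k)v₀²/(2g) = 1.5 × 4.27² / (2 × 9.81) ≈ 1.39 m.

h ≈ 1.39 m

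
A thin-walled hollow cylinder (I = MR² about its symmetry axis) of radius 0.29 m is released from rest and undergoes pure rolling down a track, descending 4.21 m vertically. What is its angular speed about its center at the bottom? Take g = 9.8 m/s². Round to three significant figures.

ω ≈ 22.1 rad/s

Here I = MR², so the shape factor k = I/(MR²) = 1.
Since it rolls without slipping, ω = v/R and KE = ½Mv² + ½Iω² = ½(1+k)Mv² = Mv².
Energy conservation Mgh = ½(1+k)Mv² gives v = √(2gh/(1+k)) = √(2 × 9.8 × 4.21 / 2) = 6.423 m/s.
The angular speed follows from ω = v/R = 6.423/0.29 ≈ 22.1 rad/s.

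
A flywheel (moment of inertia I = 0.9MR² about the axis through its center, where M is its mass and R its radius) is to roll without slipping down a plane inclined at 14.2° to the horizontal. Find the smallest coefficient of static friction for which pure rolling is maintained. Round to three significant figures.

With I = 0.9MR², the ratio k = I/(MR²) is 0.9.
Translational: Mg sinθ − f = Ma. Rotational about the CM: fR = Iα = kMRa, so f = kMa.
These give a = g sinθ/(1+k) and the required friction f = kMg sinθ/(1+k).
The normal force is N = Mg cosθ, so μ_min = f/N = k tanθ/(1+k).
μ_min = 0.9 × tan14.2° / 1.9 ≈ 0.120.

μ_min ≈ 0.120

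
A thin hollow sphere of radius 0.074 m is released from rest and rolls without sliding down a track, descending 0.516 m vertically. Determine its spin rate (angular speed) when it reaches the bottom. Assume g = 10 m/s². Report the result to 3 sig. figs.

ω ≈ 33.6 rad/s

The moment of inertia is (2/3)MR², giving k ≡ I/(MR²) = 2/3.
The rolling condition ω = v/R makes the rotational term ½I(v/R)² = ½kMv², so KE_total = ½(1+k)Mv² = (5/6)Mv².
Energy conservation Mgh = ½(1+k)Mv² gives v = √(2gh/(1+k)) = √(2 × 10 × 0.516 / 1.667) = 2.488 m/s.
The angular speed follows from ω = v/R = 2.488/0.074 ≈ 33.6 rad/s.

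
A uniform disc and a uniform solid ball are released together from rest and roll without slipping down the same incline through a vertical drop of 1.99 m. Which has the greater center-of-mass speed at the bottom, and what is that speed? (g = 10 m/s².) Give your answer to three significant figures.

the uniform solid ball, at v ≈ 5.33 m/s

For rolling without slipping, Mgh = ½(1+k)Mv² where k = I/(MR²), so v = √(2gh/(1+k)).
Uniform disc: k = 0.5, giving v = √(2×10×1.99/1.5) = 5.151 m/s.
Uniform solid ball: k = 0.4, giving v = √(2×10×1.99/1.4) = 5.332 m/s.
The smaller k wins: the uniform solid ball, at ≈ 5.33 m/s.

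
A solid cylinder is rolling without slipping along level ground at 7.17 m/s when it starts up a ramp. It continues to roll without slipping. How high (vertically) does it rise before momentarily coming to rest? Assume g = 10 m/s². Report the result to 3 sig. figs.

For this body I = (1/2)MR², i.e. k = I/(MR²) = 0.5.
Since it rolls without slipping, ω = v/R and KE = ½Mv² + ½Iω² = ½(1+k)Mv² = (3/4)Mv².
All of this converts to potential energy at the highest point: (3/4)Mv₀² = Mgh.
Thus h = (1+k)v₀²/(2g) = 1.5 × 7.17² / (2 × 10) ≈ 3.86 m.

h ≈ 3.86 m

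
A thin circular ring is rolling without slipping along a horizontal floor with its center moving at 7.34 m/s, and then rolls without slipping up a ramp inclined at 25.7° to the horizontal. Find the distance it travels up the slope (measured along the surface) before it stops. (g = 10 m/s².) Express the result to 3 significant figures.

d ≈ 12.4 m

With I = MR², the ratio k = I/(MR²) is 1.
Pure rolling means v = ωR; then KE = ½Mv² + ½I(v/R)² = ½(1+k)Mv² = Mv².
Setting this equal to Mgh gives the vertical rise h = (1+k)v₀²/(2g) = 2×7.34²/(2×10) = 5.388 m.
The distance along the slope is d = h/sinθ = 5.388/sin25.7° ≈ 12.4 m.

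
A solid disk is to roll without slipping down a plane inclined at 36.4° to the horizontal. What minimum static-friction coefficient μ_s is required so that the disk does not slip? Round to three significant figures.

The moment of inertia is (1/2)MR², giving k ≡ I/(MR²) = 0.5.
Along the incline Mg sinθ − f = Ma, and torque about the center fR = Iα = kMR²(a/R) gives f = kMa.
These give a = g sinθ/(1+k) and the required friction f = kMg sinθ/(1+k).
The normal force is N = Mg cosθ, so μ_min = f/N = k tanθ/(1+k).
μ_min = 0.5 × tan36.4° / 1.5 ≈ 0.246.

μ_min ≈ 0.246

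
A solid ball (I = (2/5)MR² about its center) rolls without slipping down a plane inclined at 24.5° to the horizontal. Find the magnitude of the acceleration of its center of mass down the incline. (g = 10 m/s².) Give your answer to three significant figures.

a ≈ 2.96 m/s²

For this body I = (2/5)MR², i.e. k = I/(MR²) = 0.4.
Newton's second law down the slope: Mg sinθ − f = Ma. The torque equation fR = Iα (with α = a/R) gives f = kMa.
Eliminating f: Mg sinθ = (1+k)Ma, so a = g sinθ/(1+k) = 10 × sin24.5° / 1.4 ≈ 2.96 m/s².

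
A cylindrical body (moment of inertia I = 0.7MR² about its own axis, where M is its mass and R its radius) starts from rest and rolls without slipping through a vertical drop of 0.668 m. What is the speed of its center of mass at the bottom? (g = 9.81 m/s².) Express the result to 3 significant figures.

The moment of inertia is 0.7MR², giving k ≡ I/(MR²) = 0.7.
Pure rolling means v = ωR; then KE = ½Mv² + ½I(v/R)² = ½(1+k)Mv² = (17/20)Mv².
Setting Mgh = (17/20)Mv² gives v = √(2gh/(1+k)) = √(2·9.81·0.668/1.7) ≈ 2.78 m/s.

v ≈ 2.78 m/s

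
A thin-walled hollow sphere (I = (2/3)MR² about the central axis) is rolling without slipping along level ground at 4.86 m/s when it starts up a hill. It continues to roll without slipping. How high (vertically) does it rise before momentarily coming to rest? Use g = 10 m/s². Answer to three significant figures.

h ≈ 1.97 m

For this body I = (2/3)MR², i.e. k = I/(MR²) = 2/3.
Pure rolling means v = ωR; then KE = ½Mv² + ½I(v/R)² = ½(1+k)Mv² = (5/6)Mv².
All of this converts to potential energy at the highest point: (5/6)Mv₀² = Mgh.
Thus h = (1+k)v₀²/(2g) = 1.667 × 4.86² / (2 × 10) ≈ 1.97 m.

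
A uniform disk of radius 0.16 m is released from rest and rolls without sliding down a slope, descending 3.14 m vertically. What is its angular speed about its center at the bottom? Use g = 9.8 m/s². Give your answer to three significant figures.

Here I = (1/2)MR², so the shape factor k = I/(MR²) = 0.5.
Rolling without slipping gives ω = v/R, so the total kinetic energy is ½Mv² + ½Iω² = ½(1+k)Mv² = (3/4)Mv².
Energy conservation Mgh = ½(1+k)Mv² gives v = √(2gh/(1+k)) = √(2 × 9.8 × 3.14 / 1.5) = 6.405 m/s.
Then ω = v/R = 6.405 / 0.16 ≈ 40.0 rad/s.

ω ≈ 40.0 rad/s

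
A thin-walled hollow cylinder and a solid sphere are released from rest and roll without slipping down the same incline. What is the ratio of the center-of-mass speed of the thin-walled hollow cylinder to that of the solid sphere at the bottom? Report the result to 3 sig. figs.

Each satisfies Mgh = ½(1+k)Mv² with k = I/(MR²), so v ∝ 1/√(1+k).
For the thin-walled hollow cylinder k = 1; for the solid sphere k = 0.4.
v₁/v₂ = √((1+k₂)/(1+k₁)) = √(1.4/2) ≈ 0.837.

v_ratio ≈ 0.837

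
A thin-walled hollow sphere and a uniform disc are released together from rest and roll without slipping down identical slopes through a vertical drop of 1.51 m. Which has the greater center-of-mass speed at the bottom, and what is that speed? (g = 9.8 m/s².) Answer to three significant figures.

the uniform disc, at v ≈ 4.44 m/s

For rolling without slipping, Mgh = ½(1+k)Mv² where k = I/(MR²), so v = √(2gh/(1+k)).
Thin-walled hollow sphere: k = 2/3, giving v = √(2×9.8×1.51/1.667) = 4.214 m/s.
Uniform disc: k = 0.5, giving v = √(2×9.8×1.51/1.5) = 4.442 m/s.
The smaller k wins: the uniform disc, at ≈ 4.44 m/s.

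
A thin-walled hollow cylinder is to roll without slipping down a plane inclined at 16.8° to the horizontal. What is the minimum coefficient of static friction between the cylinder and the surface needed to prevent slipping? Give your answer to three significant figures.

μ_min ≈ 0.151

For this body I = MR², i.e. k = I/(MR²) = 1.
Along the incline Mg sinθ − f = Ma, and torque about the center fR = Iα = kMR²(a/R) gives f = kMa.
These give a = g sinθ/(1+k) and the required friction f = kMg sinθ/(1+k).
The normal force is N = Mg cosθ, so μ_min = f/N = k tanθ/(1+k).
μ_min = 1 × tan16.8° / 2 ≈ 0.151.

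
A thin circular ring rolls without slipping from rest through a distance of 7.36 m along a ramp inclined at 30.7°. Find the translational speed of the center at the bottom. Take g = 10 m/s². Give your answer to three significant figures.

v ≈ 6.13 m/s

With I = MR², the ratio k = I/(MR²) is 1.
Since it rolls without slipping, ω = v/R and KE = ½Mv² + ½Iω² = ½(1+k)Mv² = Mv².
The vertical drop is h = L sinθ = 7.36 × sin30.7° = 3.758 m.
Energy conservation: Mgh = Mv², so v = √(2gh/(1+k)) = √(2 × 10 × 3.758 / 2) ≈ 6.13 m/s.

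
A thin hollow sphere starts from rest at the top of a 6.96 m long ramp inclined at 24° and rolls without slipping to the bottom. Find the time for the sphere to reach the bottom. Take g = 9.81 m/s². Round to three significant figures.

The moment of inertia is (2/3)MR², giving k ≡ I/(MR²) = 2/3.
Translational: Mg sinθ − f = Ma. Rotational about the CM: fR = Iα = kMRa, so f = kMa.
Hence a = g sinθ/(1+k) = 9.81×sin24°/1.667 = 2.394 m/s².
With constant a from rest, t = √(2L/a) = √(2·6.96/2.394) ≈ 2.41 s.

t ≈ 2.41 s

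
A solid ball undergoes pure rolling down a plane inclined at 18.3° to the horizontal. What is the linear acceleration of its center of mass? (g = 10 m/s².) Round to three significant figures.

a ≈ 2.24 m/s²

With I = (2/5)MR², the ratio k = I/(MR²) is 0.4.
Newton's second law down the slope: Mg sinθ − f = Ma. The torque equation fR = Iα (with α = a/R) gives f = kMa.
Eliminating f: Mg sinθ = (1+k)Ma, so a = g sinθ/(1+k) = 10 × sin18.3° / 1.4 ≈ 2.24 m/s².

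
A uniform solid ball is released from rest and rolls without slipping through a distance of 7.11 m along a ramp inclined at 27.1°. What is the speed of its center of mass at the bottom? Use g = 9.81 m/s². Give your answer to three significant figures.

The moment of inertia is (2/5)MR², giving k ≡ I/(MR²) = 0.4.
Since it rolls without slipping, ω = v/R and KE = ½Mv² + ½Iω² = ½(1+k)Mv² = (7/10)Mv².
The vertical drop is h = L sinθ = 7.11 × sin27.1° = 3.239 m.
Energy conservation: Mgh = (7/10)Mv², so v = √(2gh/(1+k)) = √(2 × 9.81 × 3.239 / 1.4) ≈ 6.74 m/s.

v ≈ 6.74 m/s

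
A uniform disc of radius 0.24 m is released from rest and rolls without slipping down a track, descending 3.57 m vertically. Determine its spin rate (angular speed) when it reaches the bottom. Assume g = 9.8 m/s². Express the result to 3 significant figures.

ω ≈ 28.5 rad/s

Here I = (1/2)MR², so the shape factor k = I/(MR²) = 0.5.
Rolling without slipping gives ω = v/R, so the total kinetic energy is ½Mv² + ½Iω² = ½(1+k)Mv² = (3/4)Mv².
Energy conservation Mgh = ½(1+k)Mv² gives v = √(2gh/(1+k)) = √(2 × 9.8 × 3.57 / 1.5) = 6.83 m/s.
Then ω = v/R = 6.83 / 0.24 ≈ 28.5 rad/s.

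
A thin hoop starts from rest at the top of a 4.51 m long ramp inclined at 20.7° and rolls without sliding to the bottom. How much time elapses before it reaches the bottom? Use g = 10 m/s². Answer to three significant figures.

The moment of inertia is MR², giving k ≡ I/(MR²) = 1.
Newton's second law down the slope: Mg sinθ − f = Ma. The torque equation fR = Iα (with α = a/R) gives f = kMa.
Hence a = g sinθ/(1+k) = 10×sin20.7°/2 = 1.767 m/s².
Starting from rest, L = ½at², so t = √(2L/a) = √(2×4.51/1.767) ≈ 2.26 s.

t ≈ 2.26 s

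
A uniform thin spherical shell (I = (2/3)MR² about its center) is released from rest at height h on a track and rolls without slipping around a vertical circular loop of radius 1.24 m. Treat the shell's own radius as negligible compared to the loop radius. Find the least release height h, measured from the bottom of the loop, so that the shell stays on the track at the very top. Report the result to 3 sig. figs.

The moment of inertia is (2/3)MR², giving k ≡ I/(MR²) = 2/3.
At the top, contact is just lost when gravity alone supplies the centripetal force: Mg = Mv_top²/r, i.e. v_top² = gr.
With ω = v/R, the kinetic energy at speed v is ½(1+k)Mv² = (5/6)Mv².
Energy conservation from release (height h) to the top (height 2r): Mgh = Mg(2r) + (5/6)M·gr.
Thus h_min = 2r + (1+k)r/2 = r(2 + 1.667/2) = 1.24 × 2.833 ≈ 3.51 m.

h_min ≈ 3.51 m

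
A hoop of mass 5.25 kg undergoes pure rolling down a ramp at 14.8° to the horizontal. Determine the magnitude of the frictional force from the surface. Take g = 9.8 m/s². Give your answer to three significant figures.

f ≈ 6.57 N

Here I = MR², so the shape factor k = I/(MR²) = 1.
Along the incline Mg sinθ − f = Ma, and torque about the center fR = Iα = kMR²(a/R) gives f = kMa.
Combining, a = g sinθ/(1+k) and f = kMa = kMg sinθ/(1+k).
f = 1 × 5.25 × 9.8 × sin14.8° / 2 ≈ 6.57 N.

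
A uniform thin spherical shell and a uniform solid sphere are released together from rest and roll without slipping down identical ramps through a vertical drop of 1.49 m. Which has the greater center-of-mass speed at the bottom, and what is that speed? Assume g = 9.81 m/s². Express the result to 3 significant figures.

For rolling without slipping, Mgh = ½(1+k)Mv² where k = I/(MR²), so v = √(2gh/(1+k)).
Uniform thin spherical shell: k = 2/3, giving v = √(2×9.81×1.49/1.667) = 4.188 m/s.
Uniform solid sphere: k = 0.4, giving v = √(2×9.81×1.49/1.4) = 4.57 m/s.
The smaller k wins: the uniform solid sphere, at ≈ 4.57 m/s.

the uniform solid sphere, at v ≈ 4.57 m/s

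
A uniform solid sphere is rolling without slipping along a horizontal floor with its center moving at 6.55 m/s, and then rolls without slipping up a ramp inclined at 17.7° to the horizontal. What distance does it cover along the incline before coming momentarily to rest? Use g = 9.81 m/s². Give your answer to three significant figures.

Here I = (2/5)MR², so the shape factor k = I/(MR²) = 0.4.
The rolling condition ω = v/R makes the rotational term ½I(v/R)² = ½kMv², so KE_total = ½(1+k)Mv² = (7/10)Mv².
Setting this equal to Mgh gives the vertical rise h = (1+k)v₀²/(2g) = 1.4×6.55²/(2×9.81) = 3.061 m.
The distance along the slope is d = h/sinθ = 3.061/sin17.7° ≈ 10.1 m.

d ≈ 10.1 m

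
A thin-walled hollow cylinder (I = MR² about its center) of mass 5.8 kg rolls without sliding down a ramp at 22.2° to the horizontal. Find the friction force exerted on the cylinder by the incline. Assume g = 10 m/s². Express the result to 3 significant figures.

f ≈ 11.0 N

The moment of inertia is MR², giving k ≡ I/(MR²) = 1.
Newton's second law down the slope: Mg sinθ − f = Ma. The torque equation fR = Iα (with α = a/R) gives f = kMa.
Combining, a = g sinθ/(1+k) and f = kMa = kMg sinθ/(1+k).
f = 1 × 5.8 × 10 × sin22.2° / 2 ≈ 11.0 N.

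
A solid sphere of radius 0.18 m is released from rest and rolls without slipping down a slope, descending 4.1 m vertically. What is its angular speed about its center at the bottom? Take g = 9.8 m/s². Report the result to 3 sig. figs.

ω ≈ 42.1 rad/s

Here I = (2/5)MR², so the shape factor k = I/(MR²) = 0.4.
The rolling condition ω = v/R makes the rotational term ½I(v/R)² = ½kMv², so KE_total = ½(1+k)Mv² = (7/10)Mv².
Energy conservation Mgh = ½(1+k)Mv² gives v = √(2gh/(1+k)) = √(2 × 9.8 × 4.1 / 1.4) = 7.576 m/s.
The angular speed follows from ω = v/R = 7.576/0.18 ≈ 42.1 rad/s.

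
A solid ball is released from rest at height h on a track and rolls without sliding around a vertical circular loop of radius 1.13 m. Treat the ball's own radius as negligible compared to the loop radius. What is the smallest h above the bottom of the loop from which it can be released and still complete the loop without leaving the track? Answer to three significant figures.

h_min ≈ 3.05 m

For this body I = (2/5)MR², i.e. k = I/(MR²) = 0.4.
At the top, contact is just lost when gravity alone supplies the centripetal force: Mg = Mv_top²/r, i.e. v_top² = gr.
With ω = v/R, the kinetic energy at speed v is ½(1+k)Mv² = (7/10)Mv².
Energy conservation from release (height h) to the top (height 2r): Mgh = Mg(2r) + (7/10)M·gr.
Thus h_min = 2r + (1+k)r/2 = r(2 + 1.4/2) = 1.13 × 2.7 ≈ 3.05 m.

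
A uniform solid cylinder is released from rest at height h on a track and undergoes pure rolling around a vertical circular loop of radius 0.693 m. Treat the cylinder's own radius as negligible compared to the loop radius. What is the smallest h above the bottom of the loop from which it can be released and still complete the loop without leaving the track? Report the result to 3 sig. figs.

With I = (1/2)MR², the ratio k = I/(MR²) is 0.5.
At the top, contact is just lost when gravity alone supplies the centripetal force: Mg = Mv_top²/r, i.e. v_top² = gr.
With ω = v/R, the kinetic energy at speed v is ½(1+k)Mv² = (3/4)Mv².
Energy conservation from release (height h) to the top (height 2r): Mgh = Mg(2r) + (3/4)M·gr.
Thus h_min = 2r + (1+k)r/2 = r(2 + 1.5/2) = 0.693 × 2.75 ≈ 1.91 m.

h_min ≈ 1.91 m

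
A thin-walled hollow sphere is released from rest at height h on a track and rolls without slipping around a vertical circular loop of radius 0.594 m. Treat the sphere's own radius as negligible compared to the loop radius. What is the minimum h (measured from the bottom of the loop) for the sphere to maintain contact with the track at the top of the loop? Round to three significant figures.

h_min ≈ 1.68 m

For this body I = (2/3)MR², i.e. k = I/(MR²) = 2/3.
At the top of the loop, the minimum-contact condition is Mg = Mv_top²/r, so v_top² = gr.
With ω = v/R, the kinetic energy at speed v is ½(1+k)Mv² = (5/6)Mv².
Energy conservation from release (height h) to the top (height 2r): Mgh = Mg(2r) + (5/6)M·gr.
Thus h_min = 2r + (1+k)r/2 = r(2 + 1.667/2) = 0.594 × 2.833 ≈ 1.68 m.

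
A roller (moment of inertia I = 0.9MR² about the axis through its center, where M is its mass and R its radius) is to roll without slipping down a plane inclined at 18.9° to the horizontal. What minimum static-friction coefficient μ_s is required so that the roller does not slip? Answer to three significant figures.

Here I = 0.9MR², so the shape factor k = I/(MR²) = 0.9.
Newton's second law down the slope: Mg sinθ − f = Ma. The torque equation fR = Iα (with α = a/R) gives f = kMa.
These give a = g sinθ/(1+k) and the required friction f = kMg sinθ/(1+k).
The normal force is N = Mg cosθ, so μ_min = f/N = k tanθ/(1+k).
μ_min = 0.9 × tan18.9° / 1.9 ≈ 0.162.

μ_min ≈ 0.162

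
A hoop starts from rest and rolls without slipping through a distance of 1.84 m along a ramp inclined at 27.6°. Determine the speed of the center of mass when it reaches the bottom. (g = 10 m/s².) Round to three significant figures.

v ≈ 2.92 m/s

With I = MR², the ratio k = I/(MR²) is 1.
Since it rolls without slipping, ω = v/R and KE = ½Mv² + ½Iω² = ½(1+k)Mv² = Mv².
The vertical drop is h = L sinθ = 1.84 × sin27.6° = 0.8525 m.
Energy conservation: Mgh = Mv², so v = √(2gh/(1+k)) = √(2 × 10 × 0.8525 / 2) ≈ 2.92 m/s.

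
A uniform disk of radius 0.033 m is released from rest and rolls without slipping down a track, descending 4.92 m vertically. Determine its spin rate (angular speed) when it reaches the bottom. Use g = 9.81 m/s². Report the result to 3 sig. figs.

ω ≈ 243 rad/s

For this body I = (1/2)MR², i.e. k = I/(MR²) = 0.5.
Pure rolling means v = ωR; then KE = ½Mv² + ½I(v/R)² = ½(1+k)Mv² = (3/4)Mv².
Energy conservation Mgh = ½(1+k)Mv² gives v = √(2gh/(1+k)) = √(2 × 9.81 × 4.92 / 1.5) = 8.022 m/s.
Then ω = v/R = 8.022 / 0.033 ≈ 243 rad/s.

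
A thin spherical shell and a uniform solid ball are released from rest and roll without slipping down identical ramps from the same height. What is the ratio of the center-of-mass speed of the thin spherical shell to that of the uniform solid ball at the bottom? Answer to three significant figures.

Each satisfies Mgh = ½(1+k)Mv² with k = I/(MR²), so v ∝ 1/√(1+k).
For the thin spherical shell k = 2/3; for the uniform solid ball k = 0.4.
v₁/v₂ = √((1+k₂)/(1+k₁)) = √(1.4/1.667) ≈ 0.917.

v_ratio ≈ 0.917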